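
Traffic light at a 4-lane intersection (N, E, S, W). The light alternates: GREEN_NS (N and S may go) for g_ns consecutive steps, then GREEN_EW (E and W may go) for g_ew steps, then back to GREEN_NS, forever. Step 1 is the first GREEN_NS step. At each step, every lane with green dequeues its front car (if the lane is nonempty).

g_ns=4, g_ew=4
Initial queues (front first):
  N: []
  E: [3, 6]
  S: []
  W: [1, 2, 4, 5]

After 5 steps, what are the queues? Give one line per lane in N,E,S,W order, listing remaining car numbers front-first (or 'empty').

Step 1 [NS]: N:empty,E:wait,S:empty,W:wait | queues: N=0 E=2 S=0 W=4
Step 2 [NS]: N:empty,E:wait,S:empty,W:wait | queues: N=0 E=2 S=0 W=4
Step 3 [NS]: N:empty,E:wait,S:empty,W:wait | queues: N=0 E=2 S=0 W=4
Step 4 [NS]: N:empty,E:wait,S:empty,W:wait | queues: N=0 E=2 S=0 W=4
Step 5 [EW]: N:wait,E:car3-GO,S:wait,W:car1-GO | queues: N=0 E=1 S=0 W=3

N: empty
E: 6
S: empty
W: 2 4 5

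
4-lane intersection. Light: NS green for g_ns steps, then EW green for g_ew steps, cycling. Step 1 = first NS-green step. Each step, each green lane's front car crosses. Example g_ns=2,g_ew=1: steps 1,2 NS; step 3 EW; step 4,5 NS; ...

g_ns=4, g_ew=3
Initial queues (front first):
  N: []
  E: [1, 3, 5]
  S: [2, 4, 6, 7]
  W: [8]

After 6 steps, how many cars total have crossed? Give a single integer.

Answer: 7

Derivation:
Step 1 [NS]: N:empty,E:wait,S:car2-GO,W:wait | queues: N=0 E=3 S=3 W=1
Step 2 [NS]: N:empty,E:wait,S:car4-GO,W:wait | queues: N=0 E=3 S=2 W=1
Step 3 [NS]: N:empty,E:wait,S:car6-GO,W:wait | queues: N=0 E=3 S=1 W=1
Step 4 [NS]: N:empty,E:wait,S:car7-GO,W:wait | queues: N=0 E=3 S=0 W=1
Step 5 [EW]: N:wait,E:car1-GO,S:wait,W:car8-GO | queues: N=0 E=2 S=0 W=0
Step 6 [EW]: N:wait,E:car3-GO,S:wait,W:empty | queues: N=0 E=1 S=0 W=0
Cars crossed by step 6: 7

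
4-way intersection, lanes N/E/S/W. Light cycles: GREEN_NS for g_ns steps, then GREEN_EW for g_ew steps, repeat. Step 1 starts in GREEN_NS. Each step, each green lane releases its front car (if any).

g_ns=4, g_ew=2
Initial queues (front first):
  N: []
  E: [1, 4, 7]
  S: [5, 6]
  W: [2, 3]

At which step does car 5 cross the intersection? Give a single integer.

Step 1 [NS]: N:empty,E:wait,S:car5-GO,W:wait | queues: N=0 E=3 S=1 W=2
Step 2 [NS]: N:empty,E:wait,S:car6-GO,W:wait | queues: N=0 E=3 S=0 W=2
Step 3 [NS]: N:empty,E:wait,S:empty,W:wait | queues: N=0 E=3 S=0 W=2
Step 4 [NS]: N:empty,E:wait,S:empty,W:wait | queues: N=0 E=3 S=0 W=2
Step 5 [EW]: N:wait,E:car1-GO,S:wait,W:car2-GO | queues: N=0 E=2 S=0 W=1
Step 6 [EW]: N:wait,E:car4-GO,S:wait,W:car3-GO | queues: N=0 E=1 S=0 W=0
Step 7 [NS]: N:empty,E:wait,S:empty,W:wait | queues: N=0 E=1 S=0 W=0
Step 8 [NS]: N:empty,E:wait,S:empty,W:wait | queues: N=0 E=1 S=0 W=0
Step 9 [NS]: N:empty,E:wait,S:empty,W:wait | queues: N=0 E=1 S=0 W=0
Step 10 [NS]: N:empty,E:wait,S:empty,W:wait | queues: N=0 E=1 S=0 W=0
Step 11 [EW]: N:wait,E:car7-GO,S:wait,W:empty | queues: N=0 E=0 S=0 W=0
Car 5 crosses at step 1

1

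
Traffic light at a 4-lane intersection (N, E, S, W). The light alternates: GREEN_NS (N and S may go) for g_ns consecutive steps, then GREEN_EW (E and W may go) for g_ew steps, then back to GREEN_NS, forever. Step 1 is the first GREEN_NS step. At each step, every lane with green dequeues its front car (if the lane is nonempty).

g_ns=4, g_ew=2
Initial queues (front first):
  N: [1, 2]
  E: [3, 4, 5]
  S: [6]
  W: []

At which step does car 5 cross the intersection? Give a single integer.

Step 1 [NS]: N:car1-GO,E:wait,S:car6-GO,W:wait | queues: N=1 E=3 S=0 W=0
Step 2 [NS]: N:car2-GO,E:wait,S:empty,W:wait | queues: N=0 E=3 S=0 W=0
Step 3 [NS]: N:empty,E:wait,S:empty,W:wait | queues: N=0 E=3 S=0 W=0
Step 4 [NS]: N:empty,E:wait,S:empty,W:wait | queues: N=0 E=3 S=0 W=0
Step 5 [EW]: N:wait,E:car3-GO,S:wait,W:empty | queues: N=0 E=2 S=0 W=0
Step 6 [EW]: N:wait,E:car4-GO,S:wait,W:empty | queues: N=0 E=1 S=0 W=0
Step 7 [NS]: N:empty,E:wait,S:empty,W:wait | queues: N=0 E=1 S=0 W=0
Step 8 [NS]: N:empty,E:wait,S:empty,W:wait | queues: N=0 E=1 S=0 W=0
Step 9 [NS]: N:empty,E:wait,S:empty,W:wait | queues: N=0 E=1 S=0 W=0
Step 10 [NS]: N:empty,E:wait,S:empty,W:wait | queues: N=0 E=1 S=0 W=0
Step 11 [EW]: N:wait,E:car5-GO,S:wait,W:empty | queues: N=0 E=0 S=0 W=0
Car 5 crosses at step 11

11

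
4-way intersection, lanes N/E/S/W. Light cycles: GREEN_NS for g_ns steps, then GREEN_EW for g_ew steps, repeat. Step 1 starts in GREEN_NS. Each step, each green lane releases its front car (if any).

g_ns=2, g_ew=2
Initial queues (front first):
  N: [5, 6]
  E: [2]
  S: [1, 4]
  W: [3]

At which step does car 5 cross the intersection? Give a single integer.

Step 1 [NS]: N:car5-GO,E:wait,S:car1-GO,W:wait | queues: N=1 E=1 S=1 W=1
Step 2 [NS]: N:car6-GO,E:wait,S:car4-GO,W:wait | queues: N=0 E=1 S=0 W=1
Step 3 [EW]: N:wait,E:car2-GO,S:wait,W:car3-GO | queues: N=0 E=0 S=0 W=0
Car 5 crosses at step 1

1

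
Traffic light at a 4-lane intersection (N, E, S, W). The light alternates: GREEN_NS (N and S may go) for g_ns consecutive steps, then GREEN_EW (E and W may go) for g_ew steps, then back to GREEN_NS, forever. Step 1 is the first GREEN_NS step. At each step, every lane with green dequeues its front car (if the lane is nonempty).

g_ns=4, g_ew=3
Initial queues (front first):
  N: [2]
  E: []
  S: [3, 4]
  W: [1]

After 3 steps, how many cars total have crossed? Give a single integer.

Step 1 [NS]: N:car2-GO,E:wait,S:car3-GO,W:wait | queues: N=0 E=0 S=1 W=1
Step 2 [NS]: N:empty,E:wait,S:car4-GO,W:wait | queues: N=0 E=0 S=0 W=1
Step 3 [NS]: N:empty,E:wait,S:empty,W:wait | queues: N=0 E=0 S=0 W=1
Cars crossed by step 3: 3

Answer: 3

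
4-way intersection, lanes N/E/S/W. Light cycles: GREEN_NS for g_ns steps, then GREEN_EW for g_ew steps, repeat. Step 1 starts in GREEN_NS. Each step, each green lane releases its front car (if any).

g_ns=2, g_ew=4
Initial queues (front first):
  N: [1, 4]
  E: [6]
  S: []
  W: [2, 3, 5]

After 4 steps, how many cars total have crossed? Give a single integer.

Step 1 [NS]: N:car1-GO,E:wait,S:empty,W:wait | queues: N=1 E=1 S=0 W=3
Step 2 [NS]: N:car4-GO,E:wait,S:empty,W:wait | queues: N=0 E=1 S=0 W=3
Step 3 [EW]: N:wait,E:car6-GO,S:wait,W:car2-GO | queues: N=0 E=0 S=0 W=2
Step 4 [EW]: N:wait,E:empty,S:wait,W:car3-GO | queues: N=0 E=0 S=0 W=1
Cars crossed by step 4: 5

Answer: 5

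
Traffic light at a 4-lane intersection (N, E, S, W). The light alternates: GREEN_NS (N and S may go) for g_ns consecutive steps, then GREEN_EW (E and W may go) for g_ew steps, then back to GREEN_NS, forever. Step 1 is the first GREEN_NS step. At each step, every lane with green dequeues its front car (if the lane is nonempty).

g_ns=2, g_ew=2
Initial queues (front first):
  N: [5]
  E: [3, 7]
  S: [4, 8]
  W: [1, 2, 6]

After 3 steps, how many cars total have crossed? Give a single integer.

Answer: 5

Derivation:
Step 1 [NS]: N:car5-GO,E:wait,S:car4-GO,W:wait | queues: N=0 E=2 S=1 W=3
Step 2 [NS]: N:empty,E:wait,S:car8-GO,W:wait | queues: N=0 E=2 S=0 W=3
Step 3 [EW]: N:wait,E:car3-GO,S:wait,W:car1-GO | queues: N=0 E=1 S=0 W=2
Cars crossed by step 3: 5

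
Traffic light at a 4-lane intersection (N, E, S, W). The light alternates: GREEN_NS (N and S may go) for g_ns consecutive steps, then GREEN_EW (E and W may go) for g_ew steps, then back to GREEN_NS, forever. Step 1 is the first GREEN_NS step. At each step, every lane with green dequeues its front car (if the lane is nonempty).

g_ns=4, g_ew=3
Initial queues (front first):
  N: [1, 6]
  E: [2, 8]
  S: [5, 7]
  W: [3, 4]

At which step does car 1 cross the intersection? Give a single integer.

Step 1 [NS]: N:car1-GO,E:wait,S:car5-GO,W:wait | queues: N=1 E=2 S=1 W=2
Step 2 [NS]: N:car6-GO,E:wait,S:car7-GO,W:wait | queues: N=0 E=2 S=0 W=2
Step 3 [NS]: N:empty,E:wait,S:empty,W:wait | queues: N=0 E=2 S=0 W=2
Step 4 [NS]: N:empty,E:wait,S:empty,W:wait | queues: N=0 E=2 S=0 W=2
Step 5 [EW]: N:wait,E:car2-GO,S:wait,W:car3-GO | queues: N=0 E=1 S=0 W=1
Step 6 [EW]: N:wait,E:car8-GO,S:wait,W:car4-GO | queues: N=0 E=0 S=0 W=0
Car 1 crosses at step 1

1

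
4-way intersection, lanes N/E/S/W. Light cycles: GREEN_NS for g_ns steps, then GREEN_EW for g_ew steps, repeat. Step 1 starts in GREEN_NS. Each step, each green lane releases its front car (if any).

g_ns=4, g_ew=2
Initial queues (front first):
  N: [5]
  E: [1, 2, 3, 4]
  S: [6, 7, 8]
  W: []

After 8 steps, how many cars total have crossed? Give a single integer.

Step 1 [NS]: N:car5-GO,E:wait,S:car6-GO,W:wait | queues: N=0 E=4 S=2 W=0
Step 2 [NS]: N:empty,E:wait,S:car7-GO,W:wait | queues: N=0 E=4 S=1 W=0
Step 3 [NS]: N:empty,E:wait,S:car8-GO,W:wait | queues: N=0 E=4 S=0 W=0
Step 4 [NS]: N:empty,E:wait,S:empty,W:wait | queues: N=0 E=4 S=0 W=0
Step 5 [EW]: N:wait,E:car1-GO,S:wait,W:empty | queues: N=0 E=3 S=0 W=0
Step 6 [EW]: N:wait,E:car2-GO,S:wait,W:empty | queues: N=0 E=2 S=0 W=0
Step 7 [NS]: N:empty,E:wait,S:empty,W:wait | queues: N=0 E=2 S=0 W=0
Step 8 [NS]: N:empty,E:wait,S:empty,W:wait | queues: N=0 E=2 S=0 W=0
Cars crossed by step 8: 6

Answer: 6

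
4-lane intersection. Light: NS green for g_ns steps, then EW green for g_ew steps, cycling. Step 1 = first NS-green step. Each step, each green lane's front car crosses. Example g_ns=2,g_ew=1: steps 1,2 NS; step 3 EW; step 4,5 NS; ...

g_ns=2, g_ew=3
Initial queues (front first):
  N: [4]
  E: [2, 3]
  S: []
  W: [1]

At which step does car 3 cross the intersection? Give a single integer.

Step 1 [NS]: N:car4-GO,E:wait,S:empty,W:wait | queues: N=0 E=2 S=0 W=1
Step 2 [NS]: N:empty,E:wait,S:empty,W:wait | queues: N=0 E=2 S=0 W=1
Step 3 [EW]: N:wait,E:car2-GO,S:wait,W:car1-GO | queues: N=0 E=1 S=0 W=0
Step 4 [EW]: N:wait,E:car3-GO,S:wait,W:empty | queues: N=0 E=0 S=0 W=0
Car 3 crosses at step 4

4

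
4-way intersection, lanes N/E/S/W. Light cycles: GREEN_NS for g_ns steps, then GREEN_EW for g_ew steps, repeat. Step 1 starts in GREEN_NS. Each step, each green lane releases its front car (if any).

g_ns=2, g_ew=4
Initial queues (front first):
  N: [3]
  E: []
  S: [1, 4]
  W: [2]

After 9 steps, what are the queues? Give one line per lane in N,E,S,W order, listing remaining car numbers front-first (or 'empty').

Step 1 [NS]: N:car3-GO,E:wait,S:car1-GO,W:wait | queues: N=0 E=0 S=1 W=1
Step 2 [NS]: N:empty,E:wait,S:car4-GO,W:wait | queues: N=0 E=0 S=0 W=1
Step 3 [EW]: N:wait,E:empty,S:wait,W:car2-GO | queues: N=0 E=0 S=0 W=0

N: empty
E: empty
S: empty
W: empty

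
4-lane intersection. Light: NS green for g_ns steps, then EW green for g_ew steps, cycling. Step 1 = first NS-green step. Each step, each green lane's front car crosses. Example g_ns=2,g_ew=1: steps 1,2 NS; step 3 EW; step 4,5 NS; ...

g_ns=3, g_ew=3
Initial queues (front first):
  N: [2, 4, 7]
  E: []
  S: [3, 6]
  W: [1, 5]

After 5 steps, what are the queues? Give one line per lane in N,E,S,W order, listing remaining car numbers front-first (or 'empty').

Step 1 [NS]: N:car2-GO,E:wait,S:car3-GO,W:wait | queues: N=2 E=0 S=1 W=2
Step 2 [NS]: N:car4-GO,E:wait,S:car6-GO,W:wait | queues: N=1 E=0 S=0 W=2
Step 3 [NS]: N:car7-GO,E:wait,S:empty,W:wait | queues: N=0 E=0 S=0 W=2
Step 4 [EW]: N:wait,E:empty,S:wait,W:car1-GO | queues: N=0 E=0 S=0 W=1
Step 5 [EW]: N:wait,E:empty,S:wait,W:car5-GO | queues: N=0 E=0 S=0 W=0

N: empty
E: empty
S: empty
W: empty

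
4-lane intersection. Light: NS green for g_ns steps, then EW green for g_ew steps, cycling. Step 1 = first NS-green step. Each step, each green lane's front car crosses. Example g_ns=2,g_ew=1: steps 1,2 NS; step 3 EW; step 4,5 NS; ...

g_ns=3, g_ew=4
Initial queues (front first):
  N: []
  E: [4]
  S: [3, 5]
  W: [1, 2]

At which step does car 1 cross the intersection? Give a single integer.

Step 1 [NS]: N:empty,E:wait,S:car3-GO,W:wait | queues: N=0 E=1 S=1 W=2
Step 2 [NS]: N:empty,E:wait,S:car5-GO,W:wait | queues: N=0 E=1 S=0 W=2
Step 3 [NS]: N:empty,E:wait,S:empty,W:wait | queues: N=0 E=1 S=0 W=2
Step 4 [EW]: N:wait,E:car4-GO,S:wait,W:car1-GO | queues: N=0 E=0 S=0 W=1
Step 5 [EW]: N:wait,E:empty,S:wait,W:car2-GO | queues: N=0 E=0 S=0 W=0
Car 1 crosses at step 4

4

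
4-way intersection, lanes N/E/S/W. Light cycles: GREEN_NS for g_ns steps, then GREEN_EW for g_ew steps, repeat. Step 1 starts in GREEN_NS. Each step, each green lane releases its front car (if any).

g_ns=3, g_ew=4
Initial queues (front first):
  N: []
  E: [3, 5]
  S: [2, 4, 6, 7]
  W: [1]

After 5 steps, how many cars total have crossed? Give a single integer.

Step 1 [NS]: N:empty,E:wait,S:car2-GO,W:wait | queues: N=0 E=2 S=3 W=1
Step 2 [NS]: N:empty,E:wait,S:car4-GO,W:wait | queues: N=0 E=2 S=2 W=1
Step 3 [NS]: N:empty,E:wait,S:car6-GO,W:wait | queues: N=0 E=2 S=1 W=1
Step 4 [EW]: N:wait,E:car3-GO,S:wait,W:car1-GO | queues: N=0 E=1 S=1 W=0
Step 5 [EW]: N:wait,E:car5-GO,S:wait,W:empty | queues: N=0 E=0 S=1 W=0
Cars crossed by step 5: 6

Answer: 6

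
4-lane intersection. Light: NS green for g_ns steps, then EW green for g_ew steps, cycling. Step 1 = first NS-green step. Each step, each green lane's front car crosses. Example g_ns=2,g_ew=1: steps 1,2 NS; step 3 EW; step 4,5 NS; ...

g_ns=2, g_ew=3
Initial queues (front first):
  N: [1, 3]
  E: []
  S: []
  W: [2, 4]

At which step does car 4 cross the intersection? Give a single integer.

Step 1 [NS]: N:car1-GO,E:wait,S:empty,W:wait | queues: N=1 E=0 S=0 W=2
Step 2 [NS]: N:car3-GO,E:wait,S:empty,W:wait | queues: N=0 E=0 S=0 W=2
Step 3 [EW]: N:wait,E:empty,S:wait,W:car2-GO | queues: N=0 E=0 S=0 W=1
Step 4 [EW]: N:wait,E:empty,S:wait,W:car4-GO | queues: N=0 E=0 S=0 W=0
Car 4 crosses at step 4

4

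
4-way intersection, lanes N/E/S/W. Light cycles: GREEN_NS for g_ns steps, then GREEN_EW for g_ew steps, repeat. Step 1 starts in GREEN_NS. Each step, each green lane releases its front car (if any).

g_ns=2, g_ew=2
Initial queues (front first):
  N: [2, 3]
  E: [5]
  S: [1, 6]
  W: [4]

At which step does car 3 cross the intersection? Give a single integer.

Step 1 [NS]: N:car2-GO,E:wait,S:car1-GO,W:wait | queues: N=1 E=1 S=1 W=1
Step 2 [NS]: N:car3-GO,E:wait,S:car6-GO,W:wait | queues: N=0 E=1 S=0 W=1
Step 3 [EW]: N:wait,E:car5-GO,S:wait,W:car4-GO | queues: N=0 E=0 S=0 W=0
Car 3 crosses at step 2

2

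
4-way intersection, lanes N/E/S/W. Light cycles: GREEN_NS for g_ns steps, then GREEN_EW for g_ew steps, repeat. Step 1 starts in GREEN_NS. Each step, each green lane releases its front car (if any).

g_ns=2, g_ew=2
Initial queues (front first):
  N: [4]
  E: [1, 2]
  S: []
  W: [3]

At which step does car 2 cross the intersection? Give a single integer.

Step 1 [NS]: N:car4-GO,E:wait,S:empty,W:wait | queues: N=0 E=2 S=0 W=1
Step 2 [NS]: N:empty,E:wait,S:empty,W:wait | queues: N=0 E=2 S=0 W=1
Step 3 [EW]: N:wait,E:car1-GO,S:wait,W:car3-GO | queues: N=0 E=1 S=0 W=0
Step 4 [EW]: N:wait,E:car2-GO,S:wait,W:empty | queues: N=0 E=0 S=0 W=0
Car 2 crosses at step 4

4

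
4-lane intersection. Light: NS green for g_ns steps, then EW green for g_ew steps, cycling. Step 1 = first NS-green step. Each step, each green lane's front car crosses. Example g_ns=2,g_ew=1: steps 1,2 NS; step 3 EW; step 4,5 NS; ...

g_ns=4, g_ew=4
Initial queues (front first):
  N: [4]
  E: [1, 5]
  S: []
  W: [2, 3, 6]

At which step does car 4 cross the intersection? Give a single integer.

Step 1 [NS]: N:car4-GO,E:wait,S:empty,W:wait | queues: N=0 E=2 S=0 W=3
Step 2 [NS]: N:empty,E:wait,S:empty,W:wait | queues: N=0 E=2 S=0 W=3
Step 3 [NS]: N:empty,E:wait,S:empty,W:wait | queues: N=0 E=2 S=0 W=3
Step 4 [NS]: N:empty,E:wait,S:empty,W:wait | queues: N=0 E=2 S=0 W=3
Step 5 [EW]: N:wait,E:car1-GO,S:wait,W:car2-GO | queues: N=0 E=1 S=0 W=2
Step 6 [EW]: N:wait,E:car5-GO,S:wait,W:car3-GO | queues: N=0 E=0 S=0 W=1
Step 7 [EW]: N:wait,E:empty,S:wait,W:car6-GO | queues: N=0 E=0 S=0 W=0
Car 4 crosses at step 1

1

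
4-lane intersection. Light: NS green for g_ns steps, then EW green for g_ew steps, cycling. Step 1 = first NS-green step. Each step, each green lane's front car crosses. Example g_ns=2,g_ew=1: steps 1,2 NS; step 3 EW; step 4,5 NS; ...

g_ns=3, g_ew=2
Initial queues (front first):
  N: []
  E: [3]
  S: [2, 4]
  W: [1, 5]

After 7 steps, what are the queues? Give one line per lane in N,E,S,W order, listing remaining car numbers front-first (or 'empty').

Step 1 [NS]: N:empty,E:wait,S:car2-GO,W:wait | queues: N=0 E=1 S=1 W=2
Step 2 [NS]: N:empty,E:wait,S:car4-GO,W:wait | queues: N=0 E=1 S=0 W=2
Step 3 [NS]: N:empty,E:wait,S:empty,W:wait | queues: N=0 E=1 S=0 W=2
Step 4 [EW]: N:wait,E:car3-GO,S:wait,W:car1-GO | queues: N=0 E=0 S=0 W=1
Step 5 [EW]: N:wait,E:empty,S:wait,W:car5-GO | queues: N=0 E=0 S=0 W=0

N: empty
E: empty
S: empty
W: empty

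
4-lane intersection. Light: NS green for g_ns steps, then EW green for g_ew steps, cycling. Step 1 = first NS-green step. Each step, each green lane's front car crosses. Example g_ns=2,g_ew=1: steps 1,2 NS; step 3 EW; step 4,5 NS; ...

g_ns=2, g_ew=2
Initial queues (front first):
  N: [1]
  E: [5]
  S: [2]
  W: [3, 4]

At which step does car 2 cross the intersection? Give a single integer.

Step 1 [NS]: N:car1-GO,E:wait,S:car2-GO,W:wait | queues: N=0 E=1 S=0 W=2
Step 2 [NS]: N:empty,E:wait,S:empty,W:wait | queues: N=0 E=1 S=0 W=2
Step 3 [EW]: N:wait,E:car5-GO,S:wait,W:car3-GO | queues: N=0 E=0 S=0 W=1
Step 4 [EW]: N:wait,E:empty,S:wait,W:car4-GO | queues: N=0 E=0 S=0 W=0
Car 2 crosses at step 1

1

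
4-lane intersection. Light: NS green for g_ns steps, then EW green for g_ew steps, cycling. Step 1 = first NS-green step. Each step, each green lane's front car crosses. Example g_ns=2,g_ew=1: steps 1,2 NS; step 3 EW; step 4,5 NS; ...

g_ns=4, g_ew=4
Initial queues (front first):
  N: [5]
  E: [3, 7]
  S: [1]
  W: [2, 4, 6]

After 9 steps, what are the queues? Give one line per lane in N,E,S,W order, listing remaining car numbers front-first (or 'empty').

Step 1 [NS]: N:car5-GO,E:wait,S:car1-GO,W:wait | queues: N=0 E=2 S=0 W=3
Step 2 [NS]: N:empty,E:wait,S:empty,W:wait | queues: N=0 E=2 S=0 W=3
Step 3 [NS]: N:empty,E:wait,S:empty,W:wait | queues: N=0 E=2 S=0 W=3
Step 4 [NS]: N:empty,E:wait,S:empty,W:wait | queues: N=0 E=2 S=0 W=3
Step 5 [EW]: N:wait,E:car3-GO,S:wait,W:car2-GO | queues: N=0 E=1 S=0 W=2
Step 6 [EW]: N:wait,E:car7-GO,S:wait,W:car4-GO | queues: N=0 E=0 S=0 W=1
Step 7 [EW]: N:wait,E:empty,S:wait,W:car6-GO | queues: N=0 E=0 S=0 W=0

N: empty
E: empty
S: empty
W: empty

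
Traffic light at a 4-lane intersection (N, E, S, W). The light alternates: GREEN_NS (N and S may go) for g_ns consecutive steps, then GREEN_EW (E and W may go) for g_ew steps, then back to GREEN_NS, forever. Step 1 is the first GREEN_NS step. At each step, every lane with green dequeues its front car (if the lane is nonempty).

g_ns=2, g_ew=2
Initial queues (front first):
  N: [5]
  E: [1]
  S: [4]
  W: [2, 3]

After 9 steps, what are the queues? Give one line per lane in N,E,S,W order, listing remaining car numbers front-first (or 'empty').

Step 1 [NS]: N:car5-GO,E:wait,S:car4-GO,W:wait | queues: N=0 E=1 S=0 W=2
Step 2 [NS]: N:empty,E:wait,S:empty,W:wait | queues: N=0 E=1 S=0 W=2
Step 3 [EW]: N:wait,E:car1-GO,S:wait,W:car2-GO | queues: N=0 E=0 S=0 W=1
Step 4 [EW]: N:wait,E:empty,S:wait,W:car3-GO | queues: N=0 E=0 S=0 W=0

N: empty
E: empty
S: empty
W: empty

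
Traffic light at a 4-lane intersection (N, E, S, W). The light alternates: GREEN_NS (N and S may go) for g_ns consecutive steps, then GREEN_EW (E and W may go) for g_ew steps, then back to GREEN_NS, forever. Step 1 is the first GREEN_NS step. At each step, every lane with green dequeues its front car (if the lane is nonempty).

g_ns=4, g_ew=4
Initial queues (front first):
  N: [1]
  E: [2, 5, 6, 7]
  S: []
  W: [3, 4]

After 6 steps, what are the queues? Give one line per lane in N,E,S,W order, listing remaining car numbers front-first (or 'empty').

Step 1 [NS]: N:car1-GO,E:wait,S:empty,W:wait | queues: N=0 E=4 S=0 W=2
Step 2 [NS]: N:empty,E:wait,S:empty,W:wait | queues: N=0 E=4 S=0 W=2
Step 3 [NS]: N:empty,E:wait,S:empty,W:wait | queues: N=0 E=4 S=0 W=2
Step 4 [NS]: N:empty,E:wait,S:empty,W:wait | queues: N=0 E=4 S=0 W=2
Step 5 [EW]: N:wait,E:car2-GO,S:wait,W:car3-GO | queues: N=0 E=3 S=0 W=1
Step 6 [EW]: N:wait,E:car5-GO,S:wait,W:car4-GO | queues: N=0 E=2 S=0 W=0

N: empty
E: 6 7
S: empty
W: empty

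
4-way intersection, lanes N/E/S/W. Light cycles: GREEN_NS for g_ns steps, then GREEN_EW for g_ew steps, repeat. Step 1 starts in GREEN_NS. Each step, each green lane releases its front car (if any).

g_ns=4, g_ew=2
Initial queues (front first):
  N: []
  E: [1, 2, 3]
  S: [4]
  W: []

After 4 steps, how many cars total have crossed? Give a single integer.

Answer: 1

Derivation:
Step 1 [NS]: N:empty,E:wait,S:car4-GO,W:wait | queues: N=0 E=3 S=0 W=0
Step 2 [NS]: N:empty,E:wait,S:empty,W:wait | queues: N=0 E=3 S=0 W=0
Step 3 [NS]: N:empty,E:wait,S:empty,W:wait | queues: N=0 E=3 S=0 W=0
Step 4 [NS]: N:empty,E:wait,S:empty,W:wait | queues: N=0 E=3 S=0 W=0
Cars crossed by step 4: 1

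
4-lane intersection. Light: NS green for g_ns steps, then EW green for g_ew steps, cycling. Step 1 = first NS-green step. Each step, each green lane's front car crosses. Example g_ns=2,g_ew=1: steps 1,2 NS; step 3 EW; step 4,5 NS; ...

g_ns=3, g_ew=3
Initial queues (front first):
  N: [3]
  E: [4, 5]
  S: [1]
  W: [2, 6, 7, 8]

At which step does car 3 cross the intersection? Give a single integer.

Step 1 [NS]: N:car3-GO,E:wait,S:car1-GO,W:wait | queues: N=0 E=2 S=0 W=4
Step 2 [NS]: N:empty,E:wait,S:empty,W:wait | queues: N=0 E=2 S=0 W=4
Step 3 [NS]: N:empty,E:wait,S:empty,W:wait | queues: N=0 E=2 S=0 W=4
Step 4 [EW]: N:wait,E:car4-GO,S:wait,W:car2-GO | queues: N=0 E=1 S=0 W=3
Step 5 [EW]: N:wait,E:car5-GO,S:wait,W:car6-GO | queues: N=0 E=0 S=0 W=2
Step 6 [EW]: N:wait,E:empty,S:wait,W:car7-GO | queues: N=0 E=0 S=0 W=1
Step 7 [NS]: N:empty,E:wait,S:empty,W:wait | queues: N=0 E=0 S=0 W=1
Step 8 [NS]: N:empty,E:wait,S:empty,W:wait | queues: N=0 E=0 S=0 W=1
Step 9 [NS]: N:empty,E:wait,S:empty,W:wait | queues: N=0 E=0 S=0 W=1
Step 10 [EW]: N:wait,E:empty,S:wait,W:car8-GO | queues: N=0 E=0 S=0 W=0
Car 3 crosses at step 1

1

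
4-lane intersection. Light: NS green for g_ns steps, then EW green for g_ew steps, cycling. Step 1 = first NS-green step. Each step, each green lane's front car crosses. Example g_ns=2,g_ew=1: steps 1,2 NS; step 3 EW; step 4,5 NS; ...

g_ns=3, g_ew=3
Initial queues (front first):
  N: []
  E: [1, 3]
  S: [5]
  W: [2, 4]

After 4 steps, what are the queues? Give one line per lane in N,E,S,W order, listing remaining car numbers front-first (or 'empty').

Step 1 [NS]: N:empty,E:wait,S:car5-GO,W:wait | queues: N=0 E=2 S=0 W=2
Step 2 [NS]: N:empty,E:wait,S:empty,W:wait | queues: N=0 E=2 S=0 W=2
Step 3 [NS]: N:empty,E:wait,S:empty,W:wait | queues: N=0 E=2 S=0 W=2
Step 4 [EW]: N:wait,E:car1-GO,S:wait,W:car2-GO | queues: N=0 E=1 S=0 W=1

N: empty
E: 3
S: empty
W: 4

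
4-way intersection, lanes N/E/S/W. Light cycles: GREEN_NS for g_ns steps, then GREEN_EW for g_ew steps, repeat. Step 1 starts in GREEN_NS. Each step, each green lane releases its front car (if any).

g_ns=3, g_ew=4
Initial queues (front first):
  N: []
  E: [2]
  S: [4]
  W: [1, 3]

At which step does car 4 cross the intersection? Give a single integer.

Step 1 [NS]: N:empty,E:wait,S:car4-GO,W:wait | queues: N=0 E=1 S=0 W=2
Step 2 [NS]: N:empty,E:wait,S:empty,W:wait | queues: N=0 E=1 S=0 W=2
Step 3 [NS]: N:empty,E:wait,S:empty,W:wait | queues: N=0 E=1 S=0 W=2
Step 4 [EW]: N:wait,E:car2-GO,S:wait,W:car1-GO | queues: N=0 E=0 S=0 W=1
Step 5 [EW]: N:wait,E:empty,S:wait,W:car3-GO | queues: N=0 E=0 S=0 W=0
Car 4 crosses at step 1

1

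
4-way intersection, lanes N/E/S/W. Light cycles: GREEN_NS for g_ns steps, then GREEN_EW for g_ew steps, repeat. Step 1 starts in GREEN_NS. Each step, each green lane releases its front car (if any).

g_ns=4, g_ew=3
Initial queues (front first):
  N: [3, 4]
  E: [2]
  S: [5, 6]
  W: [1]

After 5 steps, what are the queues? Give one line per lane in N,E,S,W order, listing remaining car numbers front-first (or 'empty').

Step 1 [NS]: N:car3-GO,E:wait,S:car5-GO,W:wait | queues: N=1 E=1 S=1 W=1
Step 2 [NS]: N:car4-GO,E:wait,S:car6-GO,W:wait | queues: N=0 E=1 S=0 W=1
Step 3 [NS]: N:empty,E:wait,S:empty,W:wait | queues: N=0 E=1 S=0 W=1
Step 4 [NS]: N:empty,E:wait,S:empty,W:wait | queues: N=0 E=1 S=0 W=1
Step 5 [EW]: N:wait,E:car2-GO,S:wait,W:car1-GO | queues: N=0 E=0 S=0 W=0

N: empty
E: empty
S: empty
W: empty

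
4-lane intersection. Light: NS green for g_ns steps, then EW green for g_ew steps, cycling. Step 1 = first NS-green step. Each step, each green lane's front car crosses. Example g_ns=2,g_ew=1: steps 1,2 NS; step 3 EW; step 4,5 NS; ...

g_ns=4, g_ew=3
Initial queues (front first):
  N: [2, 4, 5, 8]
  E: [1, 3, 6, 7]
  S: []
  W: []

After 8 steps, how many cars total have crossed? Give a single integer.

Answer: 7

Derivation:
Step 1 [NS]: N:car2-GO,E:wait,S:empty,W:wait | queues: N=3 E=4 S=0 W=0
Step 2 [NS]: N:car4-GO,E:wait,S:empty,W:wait | queues: N=2 E=4 S=0 W=0
Step 3 [NS]: N:car5-GO,E:wait,S:empty,W:wait | queues: N=1 E=4 S=0 W=0
Step 4 [NS]: N:car8-GO,E:wait,S:empty,W:wait | queues: N=0 E=4 S=0 W=0
Step 5 [EW]: N:wait,E:car1-GO,S:wait,W:empty | queues: N=0 E=3 S=0 W=0
Step 6 [EW]: N:wait,E:car3-GO,S:wait,W:empty | queues: N=0 E=2 S=0 W=0
Step 7 [EW]: N:wait,E:car6-GO,S:wait,W:empty | queues: N=0 E=1 S=0 W=0
Step 8 [NS]: N:empty,E:wait,S:empty,W:wait | queues: N=0 E=1 S=0 W=0
Cars crossed by step 8: 7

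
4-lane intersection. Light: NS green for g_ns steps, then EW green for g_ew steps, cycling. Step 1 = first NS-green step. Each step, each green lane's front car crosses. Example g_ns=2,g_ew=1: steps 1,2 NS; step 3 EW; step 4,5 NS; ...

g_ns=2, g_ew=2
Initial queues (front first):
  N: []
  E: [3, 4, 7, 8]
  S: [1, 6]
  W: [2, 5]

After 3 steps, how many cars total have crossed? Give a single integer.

Step 1 [NS]: N:empty,E:wait,S:car1-GO,W:wait | queues: N=0 E=4 S=1 W=2
Step 2 [NS]: N:empty,E:wait,S:car6-GO,W:wait | queues: N=0 E=4 S=0 W=2
Step 3 [EW]: N:wait,E:car3-GO,S:wait,W:car2-GO | queues: N=0 E=3 S=0 W=1
Cars crossed by step 3: 4

Answer: 4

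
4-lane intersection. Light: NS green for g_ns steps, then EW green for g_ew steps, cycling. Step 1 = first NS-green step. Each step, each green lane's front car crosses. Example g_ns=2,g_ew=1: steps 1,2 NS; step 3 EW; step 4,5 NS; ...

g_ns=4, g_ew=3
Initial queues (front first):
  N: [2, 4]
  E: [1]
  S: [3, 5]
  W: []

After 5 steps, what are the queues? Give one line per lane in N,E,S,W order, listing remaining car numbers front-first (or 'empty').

Step 1 [NS]: N:car2-GO,E:wait,S:car3-GO,W:wait | queues: N=1 E=1 S=1 W=0
Step 2 [NS]: N:car4-GO,E:wait,S:car5-GO,W:wait | queues: N=0 E=1 S=0 W=0
Step 3 [NS]: N:empty,E:wait,S:empty,W:wait | queues: N=0 E=1 S=0 W=0
Step 4 [NS]: N:empty,E:wait,S:empty,W:wait | queues: N=0 E=1 S=0 W=0
Step 5 [EW]: N:wait,E:car1-GO,S:wait,W:empty | queues: N=0 E=0 S=0 W=0

N: empty
E: empty
S: empty
W: empty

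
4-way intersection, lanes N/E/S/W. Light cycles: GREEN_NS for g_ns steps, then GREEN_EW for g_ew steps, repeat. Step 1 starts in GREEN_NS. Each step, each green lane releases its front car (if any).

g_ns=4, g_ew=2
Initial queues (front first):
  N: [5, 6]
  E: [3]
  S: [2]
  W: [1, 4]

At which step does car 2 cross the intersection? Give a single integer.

Step 1 [NS]: N:car5-GO,E:wait,S:car2-GO,W:wait | queues: N=1 E=1 S=0 W=2
Step 2 [NS]: N:car6-GO,E:wait,S:empty,W:wait | queues: N=0 E=1 S=0 W=2
Step 3 [NS]: N:empty,E:wait,S:empty,W:wait | queues: N=0 E=1 S=0 W=2
Step 4 [NS]: N:empty,E:wait,S:empty,W:wait | queues: N=0 E=1 S=0 W=2
Step 5 [EW]: N:wait,E:car3-GO,S:wait,W:car1-GO | queues: N=0 E=0 S=0 W=1
Step 6 [EW]: N:wait,E:empty,S:wait,W:car4-GO | queues: N=0 E=0 S=0 W=0
Car 2 crosses at step 1

1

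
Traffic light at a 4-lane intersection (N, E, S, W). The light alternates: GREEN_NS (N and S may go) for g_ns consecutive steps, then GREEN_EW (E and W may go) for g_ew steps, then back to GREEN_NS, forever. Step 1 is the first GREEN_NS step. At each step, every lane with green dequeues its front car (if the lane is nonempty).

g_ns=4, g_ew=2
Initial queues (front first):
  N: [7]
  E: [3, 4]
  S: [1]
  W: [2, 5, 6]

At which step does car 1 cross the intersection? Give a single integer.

Step 1 [NS]: N:car7-GO,E:wait,S:car1-GO,W:wait | queues: N=0 E=2 S=0 W=3
Step 2 [NS]: N:empty,E:wait,S:empty,W:wait | queues: N=0 E=2 S=0 W=3
Step 3 [NS]: N:empty,E:wait,S:empty,W:wait | queues: N=0 E=2 S=0 W=3
Step 4 [NS]: N:empty,E:wait,S:empty,W:wait | queues: N=0 E=2 S=0 W=3
Step 5 [EW]: N:wait,E:car3-GO,S:wait,W:car2-GO | queues: N=0 E=1 S=0 W=2
Step 6 [EW]: N:wait,E:car4-GO,S:wait,W:car5-GO | queues: N=0 E=0 S=0 W=1
Step 7 [NS]: N:empty,E:wait,S:empty,W:wait | queues: N=0 E=0 S=0 W=1
Step 8 [NS]: N:empty,E:wait,S:empty,W:wait | queues: N=0 E=0 S=0 W=1
Step 9 [NS]: N:empty,E:wait,S:empty,W:wait | queues: N=0 E=0 S=0 W=1
Step 10 [NS]: N:empty,E:wait,S:empty,W:wait | queues: N=0 E=0 S=0 W=1
Step 11 [EW]: N:wait,E:empty,S:wait,W:car6-GO | queues: N=0 E=0 S=0 W=0
Car 1 crosses at step 1

1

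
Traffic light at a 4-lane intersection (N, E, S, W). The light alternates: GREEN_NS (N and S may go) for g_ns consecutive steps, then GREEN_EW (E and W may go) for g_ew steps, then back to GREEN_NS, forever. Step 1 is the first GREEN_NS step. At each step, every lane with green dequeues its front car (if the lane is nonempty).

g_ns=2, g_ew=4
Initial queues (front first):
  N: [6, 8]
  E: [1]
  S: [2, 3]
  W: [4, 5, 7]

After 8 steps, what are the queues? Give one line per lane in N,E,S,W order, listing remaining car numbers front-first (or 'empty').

Step 1 [NS]: N:car6-GO,E:wait,S:car2-GO,W:wait | queues: N=1 E=1 S=1 W=3
Step 2 [NS]: N:car8-GO,E:wait,S:car3-GO,W:wait | queues: N=0 E=1 S=0 W=3
Step 3 [EW]: N:wait,E:car1-GO,S:wait,W:car4-GO | queues: N=0 E=0 S=0 W=2
Step 4 [EW]: N:wait,E:empty,S:wait,W:car5-GO | queues: N=0 E=0 S=0 W=1
Step 5 [EW]: N:wait,E:empty,S:wait,W:car7-GO | queues: N=0 E=0 S=0 W=0

N: empty
E: empty
S: empty
W: empty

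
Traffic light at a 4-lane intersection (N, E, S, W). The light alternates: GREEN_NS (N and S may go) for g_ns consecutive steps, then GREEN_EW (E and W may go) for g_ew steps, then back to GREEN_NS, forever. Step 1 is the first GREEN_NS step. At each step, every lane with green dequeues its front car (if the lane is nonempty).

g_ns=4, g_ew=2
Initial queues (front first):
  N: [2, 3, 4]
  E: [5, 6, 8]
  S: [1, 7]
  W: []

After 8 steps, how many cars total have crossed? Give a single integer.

Answer: 7

Derivation:
Step 1 [NS]: N:car2-GO,E:wait,S:car1-GO,W:wait | queues: N=2 E=3 S=1 W=0
Step 2 [NS]: N:car3-GO,E:wait,S:car7-GO,W:wait | queues: N=1 E=3 S=0 W=0
Step 3 [NS]: N:car4-GO,E:wait,S:empty,W:wait | queues: N=0 E=3 S=0 W=0
Step 4 [NS]: N:empty,E:wait,S:empty,W:wait | queues: N=0 E=3 S=0 W=0
Step 5 [EW]: N:wait,E:car5-GO,S:wait,W:empty | queues: N=0 E=2 S=0 W=0
Step 6 [EW]: N:wait,E:car6-GO,S:wait,W:empty | queues: N=0 E=1 S=0 W=0
Step 7 [NS]: N:empty,E:wait,S:empty,W:wait | queues: N=0 E=1 S=0 W=0
Step 8 [NS]: N:empty,E:wait,S:empty,W:wait | queues: N=0 E=1 S=0 W=0
Cars crossed by step 8: 7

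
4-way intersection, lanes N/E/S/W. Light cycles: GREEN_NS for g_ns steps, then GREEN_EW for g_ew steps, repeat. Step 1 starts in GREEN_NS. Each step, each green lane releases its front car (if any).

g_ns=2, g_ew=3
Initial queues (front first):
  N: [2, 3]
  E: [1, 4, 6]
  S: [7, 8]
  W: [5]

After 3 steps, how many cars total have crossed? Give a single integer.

Step 1 [NS]: N:car2-GO,E:wait,S:car7-GO,W:wait | queues: N=1 E=3 S=1 W=1
Step 2 [NS]: N:car3-GO,E:wait,S:car8-GO,W:wait | queues: N=0 E=3 S=0 W=1
Step 3 [EW]: N:wait,E:car1-GO,S:wait,W:car5-GO | queues: N=0 E=2 S=0 W=0
Cars crossed by step 3: 6

Answer: 6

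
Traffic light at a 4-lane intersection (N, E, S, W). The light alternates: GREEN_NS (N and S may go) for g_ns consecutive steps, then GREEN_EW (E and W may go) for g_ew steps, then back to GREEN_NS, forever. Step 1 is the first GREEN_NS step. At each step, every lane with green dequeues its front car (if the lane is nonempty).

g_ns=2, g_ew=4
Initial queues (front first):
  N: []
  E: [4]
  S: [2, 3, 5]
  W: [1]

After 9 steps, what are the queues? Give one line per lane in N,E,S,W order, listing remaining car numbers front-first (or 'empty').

Step 1 [NS]: N:empty,E:wait,S:car2-GO,W:wait | queues: N=0 E=1 S=2 W=1
Step 2 [NS]: N:empty,E:wait,S:car3-GO,W:wait | queues: N=0 E=1 S=1 W=1
Step 3 [EW]: N:wait,E:car4-GO,S:wait,W:car1-GO | queues: N=0 E=0 S=1 W=0
Step 4 [EW]: N:wait,E:empty,S:wait,W:empty | queues: N=0 E=0 S=1 W=0
Step 5 [EW]: N:wait,E:empty,S:wait,W:empty | queues: N=0 E=0 S=1 W=0
Step 6 [EW]: N:wait,E:empty,S:wait,W:empty | queues: N=0 E=0 S=1 W=0
Step 7 [NS]: N:empty,E:wait,S:car5-GO,W:wait | queues: N=0 E=0 S=0 W=0

N: empty
E: empty
S: empty
W: empty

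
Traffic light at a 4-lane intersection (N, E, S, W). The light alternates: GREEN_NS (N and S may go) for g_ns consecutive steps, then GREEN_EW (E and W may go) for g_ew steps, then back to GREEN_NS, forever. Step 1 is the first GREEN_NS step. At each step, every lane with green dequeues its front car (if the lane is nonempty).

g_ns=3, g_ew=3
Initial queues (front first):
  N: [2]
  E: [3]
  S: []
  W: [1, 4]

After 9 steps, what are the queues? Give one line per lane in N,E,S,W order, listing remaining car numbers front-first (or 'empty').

Step 1 [NS]: N:car2-GO,E:wait,S:empty,W:wait | queues: N=0 E=1 S=0 W=2
Step 2 [NS]: N:empty,E:wait,S:empty,W:wait | queues: N=0 E=1 S=0 W=2
Step 3 [NS]: N:empty,E:wait,S:empty,W:wait | queues: N=0 E=1 S=0 W=2
Step 4 [EW]: N:wait,E:car3-GO,S:wait,W:car1-GO | queues: N=0 E=0 S=0 W=1
Step 5 [EW]: N:wait,E:empty,S:wait,W:car4-GO | queues: N=0 E=0 S=0 W=0

N: empty
E: empty
S: empty
W: empty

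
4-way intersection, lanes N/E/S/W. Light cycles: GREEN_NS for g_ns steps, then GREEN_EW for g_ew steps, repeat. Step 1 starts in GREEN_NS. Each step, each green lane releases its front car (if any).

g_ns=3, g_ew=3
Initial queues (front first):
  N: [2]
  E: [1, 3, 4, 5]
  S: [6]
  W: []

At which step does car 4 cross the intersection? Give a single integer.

Step 1 [NS]: N:car2-GO,E:wait,S:car6-GO,W:wait | queues: N=0 E=4 S=0 W=0
Step 2 [NS]: N:empty,E:wait,S:empty,W:wait | queues: N=0 E=4 S=0 W=0
Step 3 [NS]: N:empty,E:wait,S:empty,W:wait | queues: N=0 E=4 S=0 W=0
Step 4 [EW]: N:wait,E:car1-GO,S:wait,W:empty | queues: N=0 E=3 S=0 W=0
Step 5 [EW]: N:wait,E:car3-GO,S:wait,W:empty | queues: N=0 E=2 S=0 W=0
Step 6 [EW]: N:wait,E:car4-GO,S:wait,W:empty | queues: N=0 E=1 S=0 W=0
Step 7 [NS]: N:empty,E:wait,S:empty,W:wait | queues: N=0 E=1 S=0 W=0
Step 8 [NS]: N:empty,E:wait,S:empty,W:wait | queues: N=0 E=1 S=0 W=0
Step 9 [NS]: N:empty,E:wait,S:empty,W:wait | queues: N=0 E=1 S=0 W=0
Step 10 [EW]: N:wait,E:car5-GO,S:wait,W:empty | queues: N=0 E=0 S=0 W=0
Car 4 crosses at step 6

6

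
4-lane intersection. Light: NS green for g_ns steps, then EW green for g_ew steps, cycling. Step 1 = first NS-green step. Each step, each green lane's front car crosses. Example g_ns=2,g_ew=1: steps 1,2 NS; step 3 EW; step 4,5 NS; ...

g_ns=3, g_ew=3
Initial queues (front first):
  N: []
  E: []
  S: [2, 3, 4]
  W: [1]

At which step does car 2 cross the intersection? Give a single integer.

Step 1 [NS]: N:empty,E:wait,S:car2-GO,W:wait | queues: N=0 E=0 S=2 W=1
Step 2 [NS]: N:empty,E:wait,S:car3-GO,W:wait | queues: N=0 E=0 S=1 W=1
Step 3 [NS]: N:empty,E:wait,S:car4-GO,W:wait | queues: N=0 E=0 S=0 W=1
Step 4 [EW]: N:wait,E:empty,S:wait,W:car1-GO | queues: N=0 E=0 S=0 W=0
Car 2 crosses at step 1

1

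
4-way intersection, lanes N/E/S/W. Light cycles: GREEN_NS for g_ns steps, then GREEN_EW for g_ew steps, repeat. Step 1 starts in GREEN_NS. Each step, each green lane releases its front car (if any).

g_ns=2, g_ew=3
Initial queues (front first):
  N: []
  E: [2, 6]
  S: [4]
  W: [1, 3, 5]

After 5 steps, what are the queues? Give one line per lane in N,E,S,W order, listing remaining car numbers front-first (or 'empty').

Step 1 [NS]: N:empty,E:wait,S:car4-GO,W:wait | queues: N=0 E=2 S=0 W=3
Step 2 [NS]: N:empty,E:wait,S:empty,W:wait | queues: N=0 E=2 S=0 W=3
Step 3 [EW]: N:wait,E:car2-GO,S:wait,W:car1-GO | queues: N=0 E=1 S=0 W=2
Step 4 [EW]: N:wait,E:car6-GO,S:wait,W:car3-GO | queues: N=0 E=0 S=0 W=1
Step 5 [EW]: N:wait,E:empty,S:wait,W:car5-GO | queues: N=0 E=0 S=0 W=0

N: empty
E: empty
S: empty
W: empty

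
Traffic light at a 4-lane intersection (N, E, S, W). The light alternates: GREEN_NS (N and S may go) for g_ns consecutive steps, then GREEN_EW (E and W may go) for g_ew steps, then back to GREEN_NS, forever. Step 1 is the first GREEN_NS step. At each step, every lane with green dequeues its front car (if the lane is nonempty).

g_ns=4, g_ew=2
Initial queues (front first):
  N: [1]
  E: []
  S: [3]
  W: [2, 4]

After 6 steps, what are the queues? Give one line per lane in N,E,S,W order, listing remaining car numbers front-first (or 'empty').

Step 1 [NS]: N:car1-GO,E:wait,S:car3-GO,W:wait | queues: N=0 E=0 S=0 W=2
Step 2 [NS]: N:empty,E:wait,S:empty,W:wait | queues: N=0 E=0 S=0 W=2
Step 3 [NS]: N:empty,E:wait,S:empty,W:wait | queues: N=0 E=0 S=0 W=2
Step 4 [NS]: N:empty,E:wait,S:empty,W:wait | queues: N=0 E=0 S=0 W=2
Step 5 [EW]: N:wait,E:empty,S:wait,W:car2-GO | queues: N=0 E=0 S=0 W=1
Step 6 [EW]: N:wait,E:empty,S:wait,W:car4-GO | queues: N=0 E=0 S=0 W=0

N: empty
E: empty
S: empty
W: empty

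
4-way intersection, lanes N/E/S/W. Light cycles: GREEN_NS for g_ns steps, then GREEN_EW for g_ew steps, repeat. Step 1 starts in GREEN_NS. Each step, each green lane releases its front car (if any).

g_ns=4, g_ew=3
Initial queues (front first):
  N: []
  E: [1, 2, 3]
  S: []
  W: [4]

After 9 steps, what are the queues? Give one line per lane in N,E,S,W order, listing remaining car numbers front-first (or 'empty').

Step 1 [NS]: N:empty,E:wait,S:empty,W:wait | queues: N=0 E=3 S=0 W=1
Step 2 [NS]: N:empty,E:wait,S:empty,W:wait | queues: N=0 E=3 S=0 W=1
Step 3 [NS]: N:empty,E:wait,S:empty,W:wait | queues: N=0 E=3 S=0 W=1
Step 4 [NS]: N:empty,E:wait,S:empty,W:wait | queues: N=0 E=3 S=0 W=1
Step 5 [EW]: N:wait,E:car1-GO,S:wait,W:car4-GO | queues: N=0 E=2 S=0 W=0
Step 6 [EW]: N:wait,E:car2-GO,S:wait,W:empty | queues: N=0 E=1 S=0 W=0
Step 7 [EW]: N:wait,E:car3-GO,S:wait,W:empty | queues: N=0 E=0 S=0 W=0

N: empty
E: empty
S: empty
W: empty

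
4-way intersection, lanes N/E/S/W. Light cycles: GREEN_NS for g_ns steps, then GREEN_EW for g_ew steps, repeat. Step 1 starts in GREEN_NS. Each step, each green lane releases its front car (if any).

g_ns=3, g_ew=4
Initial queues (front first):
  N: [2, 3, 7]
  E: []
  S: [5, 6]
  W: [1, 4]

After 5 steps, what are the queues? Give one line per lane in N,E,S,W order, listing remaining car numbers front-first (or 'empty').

Step 1 [NS]: N:car2-GO,E:wait,S:car5-GO,W:wait | queues: N=2 E=0 S=1 W=2
Step 2 [NS]: N:car3-GO,E:wait,S:car6-GO,W:wait | queues: N=1 E=0 S=0 W=2
Step 3 [NS]: N:car7-GO,E:wait,S:empty,W:wait | queues: N=0 E=0 S=0 W=2
Step 4 [EW]: N:wait,E:empty,S:wait,W:car1-GO | queues: N=0 E=0 S=0 W=1
Step 5 [EW]: N:wait,E:empty,S:wait,W:car4-GO | queues: N=0 E=0 S=0 W=0

N: empty
E: empty
S: empty
W: empty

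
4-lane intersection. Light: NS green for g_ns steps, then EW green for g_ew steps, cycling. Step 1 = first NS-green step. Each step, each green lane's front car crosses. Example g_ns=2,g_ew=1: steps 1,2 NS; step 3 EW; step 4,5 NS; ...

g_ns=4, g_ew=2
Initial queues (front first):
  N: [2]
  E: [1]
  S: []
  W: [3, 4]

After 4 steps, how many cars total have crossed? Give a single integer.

Answer: 1

Derivation:
Step 1 [NS]: N:car2-GO,E:wait,S:empty,W:wait | queues: N=0 E=1 S=0 W=2
Step 2 [NS]: N:empty,E:wait,S:empty,W:wait | queues: N=0 E=1 S=0 W=2
Step 3 [NS]: N:empty,E:wait,S:empty,W:wait | queues: N=0 E=1 S=0 W=2
Step 4 [NS]: N:empty,E:wait,S:empty,W:wait | queues: N=0 E=1 S=0 W=2
Cars crossed by step 4: 1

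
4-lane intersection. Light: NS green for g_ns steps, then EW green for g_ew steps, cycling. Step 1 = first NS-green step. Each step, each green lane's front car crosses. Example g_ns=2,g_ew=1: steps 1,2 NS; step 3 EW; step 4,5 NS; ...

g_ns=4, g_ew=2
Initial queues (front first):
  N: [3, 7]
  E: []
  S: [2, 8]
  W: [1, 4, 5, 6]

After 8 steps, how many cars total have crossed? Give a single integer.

Step 1 [NS]: N:car3-GO,E:wait,S:car2-GO,W:wait | queues: N=1 E=0 S=1 W=4
Step 2 [NS]: N:car7-GO,E:wait,S:car8-GO,W:wait | queues: N=0 E=0 S=0 W=4
Step 3 [NS]: N:empty,E:wait,S:empty,W:wait | queues: N=0 E=0 S=0 W=4
Step 4 [NS]: N:empty,E:wait,S:empty,W:wait | queues: N=0 E=0 S=0 W=4
Step 5 [EW]: N:wait,E:empty,S:wait,W:car1-GO | queues: N=0 E=0 S=0 W=3
Step 6 [EW]: N:wait,E:empty,S:wait,W:car4-GO | queues: N=0 E=0 S=0 W=2
Step 7 [NS]: N:empty,E:wait,S:empty,W:wait | queues: N=0 E=0 S=0 W=2
Step 8 [NS]: N:empty,E:wait,S:empty,W:wait | queues: N=0 E=0 S=0 W=2
Cars crossed by step 8: 6

Answer: 6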